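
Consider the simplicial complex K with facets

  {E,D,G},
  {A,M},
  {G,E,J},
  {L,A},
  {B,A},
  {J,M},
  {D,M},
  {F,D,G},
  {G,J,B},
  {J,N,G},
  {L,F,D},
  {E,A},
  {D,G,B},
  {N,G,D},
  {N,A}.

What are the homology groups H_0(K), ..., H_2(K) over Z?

H_0 = Z,  H_1 = Z^5,  H_2 = 0.

We work with the vertex ordering A < B < D < E < F < G < J < L < M < N. The simplices of K, each written with vertices in increasing order, are:

  0-simplices (10): A, B, D, E, F, G, J, L, M, N
  1-simplices (22): AB, AE, AL, AM, AN, BD, BG, BJ, DE, DF, DG, DL, DM, DN, EG, EJ, FG, FL, GJ, GN, JM, JN
  2-simplices (8): BDG, BGJ, DEG, DFG, DFL, DGN, EGJ, GJN

giving chain groups C_0 ≅ Z^10, C_1 ≅ Z^22, C_2 ≅ Z^8.

Boundary ∂_1: C_1 → C_0 maps an edge to its endpoints' difference, ∂[p,q] = q − p. For instance
  ∂AB = B − A.
The 10×22 boundary matrix has rank 9 and Smith normal form diag(1,1,1,1,1,1,1,1,1).

Boundary ∂_2: C_2 → C_1 acts by ∂[p,q,r] = [q,r] − [p,r] + [p,q]. For instance
  ∂DEG = EG − DG + DE,
  ∂EGJ = GJ − EJ + EG.
As a 22×8 matrix over Z this has rank 8, with invariant factors (1,1,1,1,1,1,1,1).

Computing H_k = (kernel of ∂_k) / (image of ∂_{k+1}):

  H_0: rank C_0 − rank ∂_1 = 10 − 9 = 1, and the invariant factors of ∂_1 are all 1, so H_0 ≅ Z.
  H_1: rank ker ∂_1 − rank ∂_2 = (22 − 9) − 8 = 5, and the invariant factors of ∂_2 are all 1, so H_1 ≅ Z^5.
  H_2: rank ker ∂_2 − rank ∂_3 = (8 − 8) − 0 = 0, and there is no ∂_3, so H_2 ≅ 0.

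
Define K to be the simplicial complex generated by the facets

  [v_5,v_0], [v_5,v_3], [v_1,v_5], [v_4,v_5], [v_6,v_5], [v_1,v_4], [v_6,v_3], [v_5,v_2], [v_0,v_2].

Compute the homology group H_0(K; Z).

H_0 ≅ Z.

K has 7 vertices, 9 edges.
rank ∂_0 = 0, rank ∂_1 = 6 ⇒ b_0 = 7 − 0 − 6 = 1; all invariant factors of ∂_1 are 1 so no torsion. So H_0 ≅ Z.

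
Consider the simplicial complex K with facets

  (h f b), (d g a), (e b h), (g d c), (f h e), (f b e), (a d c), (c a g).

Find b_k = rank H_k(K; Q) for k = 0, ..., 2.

b_0 = 2, b_1 = 0, b_2 = 2.

Order the vertices as a < b < c < d < e < f < g < h. Listing each simplex with vertices in this order, K has dimension 2 with simplices:

  0-simplices (8): a, b, c, d, e, f, g, h
  1-simplices (12): ac, ad, ag, be, bf, bh, cd, cg, dg, ef, eh, fh
  2-simplices (8): acd, acg, adg, bef, beh, bfh, cdg, efh

giving chain groups C_0 ≅ Z^8, C_1 ≅ Z^12, C_2 ≅ Z^8.

∂_1: C_1 → C_0 is given by ∂[p,q] = [q] − [p]. For instance
  ∂ag = g − a.
As a 8×12 matrix over Z this has rank 6, with invariant factors (1,1,1,1,1,1).

The boundary map ∂_2: C_2 → C_1 acts by ∂[p,q,r] = [q,r] − [p,r] + [p,q]. For instance
  ∂adg = dg − ag + ad,
  ∂beh = eh − bh + be.
This gives a 12×8 integer matrix of rank 6; reducing to Smith normal form yields diagonal entries (1,1,1,1,1,1).

From H_k ≅ ker(∂_k) / im(∂_{k+1}) we obtain:

  H_0: rank C_0 − rank ∂_1 = 8 − 6 = 2, and the invariant factors of ∂_1 are all 1, so H_0 = Z^2.
  H_1: rank ker ∂_1 − rank ∂_2 = (12 − 6) − 6 = 0, and the invariant factors of ∂_2 are all 1, so H_1 = 0.
  H_2: rank ker ∂_2 − rank ∂_3 = (8 − 6) − 0 = 2, and there is no ∂_3, so H_2 = Z^2.

Hence the Betti numbers are b_0 = 2, b_1 = 0, b_2 = 2.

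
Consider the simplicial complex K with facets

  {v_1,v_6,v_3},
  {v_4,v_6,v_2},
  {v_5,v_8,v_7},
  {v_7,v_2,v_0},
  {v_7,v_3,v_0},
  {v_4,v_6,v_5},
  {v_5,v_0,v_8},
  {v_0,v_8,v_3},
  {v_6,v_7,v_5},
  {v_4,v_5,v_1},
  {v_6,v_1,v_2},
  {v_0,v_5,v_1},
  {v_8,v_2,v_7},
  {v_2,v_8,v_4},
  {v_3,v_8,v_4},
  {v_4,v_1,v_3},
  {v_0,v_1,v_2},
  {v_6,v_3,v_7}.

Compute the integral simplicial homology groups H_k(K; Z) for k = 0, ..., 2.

H_0 ≅ Z,  H_1 ≅ Z × Z/2,  H_2 = 0.

Take the total order v_0 < v_1 < v_2 < v_3 < v_4 < v_5 < v_6 < v_7 < v_8 on the vertex set. Then K (dimension 2) consists of the simplices:

  0-simplices (9): [v_0], [v_1], [v_2], [v_3], [v_4], [v_5], [v_6], [v_7], [v_8]
  1-simplices (27): (27 of them)
  2-simplices (18): (18 of them)

giving chain groups C_0 ≅ Z^9, C_1 ≅ Z^27, C_2 ≅ Z^18.

The boundary map ∂_1: C_1 → C_0 sends each edge [p,q] (with p < q) to q − p. For instance
  ∂[v_5,v_6] = [v_6] − [v_5].
This gives a 9×27 integer matrix of rank 8; reducing to Smith normal form yields diagonal entries (1,1,1,1,1,1,1,1).

Boundary ∂_2: C_2 → C_1 sends each 2-simplex [p,q,r] to [q,r] − [p,r] + [p,q]. For instance
  ∂[v_0,v_3,v_7] = [v_3,v_7] − [v_0,v_7] + [v_0,v_3],
  ∂[v_2,v_4,v_8] = [v_4,v_8] − [v_2,v_8] + [v_2,v_4].
As a 27×18 matrix over Z this has rank 18, with invariant factors (1,1,1,1,1,1,1,1,1,1,1,1,1,1,1,1,1,2).

Computing H_k = (kernel of ∂_k) / (image of ∂_{k+1}):

  H_0: rank C_0 − rank ∂_1 = 9 − 8 = 1, and the invariant factors of ∂_1 are all 1, so H_0 = Z.
  H_1: rank ker ∂_1 − rank ∂_2 = (27 − 8) − 18 = 1, and ∂_2 has invariant factor 2 > 1, so H_1 = Z × Z/2.
  H_2: rank ker ∂_2 − rank ∂_3 = (18 − 18) − 0 = 0, and there is no ∂_3, so H_2 = 0.

As a check, the Euler characteristic is 9 − 27 + 18 = 0, which agrees with 1 − 1 + 0 = 0.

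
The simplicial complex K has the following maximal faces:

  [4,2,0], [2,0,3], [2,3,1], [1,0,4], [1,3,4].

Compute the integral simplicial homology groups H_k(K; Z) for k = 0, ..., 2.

H_0 ≅ Z,  H_1 ≅ Z,  H_2 = 0.

We work with the vertex ordering 0 < 1 < 2 < 3 < 4. The simplices of K, each written with vertices in increasing order, are:

  0-simplices (5): [0], [1], [2], [3], [4]
  1-simplices (10): [0,1], [0,2], [0,3], [0,4], [1,2], [1,3], [1,4], [2,3], [2,4], [3,4]
  2-simplices (5): [0,1,4], [0,2,3], [0,2,4], [1,2,3], [1,3,4]

so the chain groups are C_0 ≅ Z^5, C_1 ≅ Z^10, C_2 ≅ Z^5.

The boundary map ∂_1: C_1 → C_0 is given by ∂[p,q] = [q] − [p].
The 5×10 boundary matrix has rank 4 and Smith normal form diag(1,1,1,1).

∂_2: C_2 → C_1 acts by ∂[p,q,r] = [q,r] − [p,r] + [p,q]. For instance
  ∂[0,2,4] = [2,4] − [0,4] + [0,2],
  ∂[0,2,3] = [2,3] − [0,3] + [0,2].
The resulting 10×5 matrix has rank 5, and its Smith normal form has invariant factors (1,1,1,1,1).

Reading off H_k = ker ∂_k / im ∂_{k+1}:

  H_0: rank C_0 − rank ∂_1 = 5 − 4 = 1, and the invariant factors of ∂_1 are all 1, so H_0 ≅ Z.
  H_1: rank ker ∂_1 − rank ∂_2 = (10 − 4) − 5 = 1, and the invariant factors of ∂_2 are all 1, so H_1 ≅ Z.
  H_2: rank ker ∂_2 − rank ∂_3 = (5 − 5) − 0 = 0, and there is no ∂_3, so H_2 ≅ 0.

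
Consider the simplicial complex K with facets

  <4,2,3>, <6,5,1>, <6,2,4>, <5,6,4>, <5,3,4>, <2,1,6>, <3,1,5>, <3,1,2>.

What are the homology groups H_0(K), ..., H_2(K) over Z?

Order the vertices as 1 < 2 < 3 < 4 < 5 < 6. Listing each simplex with vertices in this order, K has dimension 2 with simplices:

  0-simplices (6): [1], [2], [3], [4], [5], [6]
  1-simplices (12): [1,2], [1,3], [1,5], [1,6], [2,3], [2,4], [2,6], [3,4], [3,5], [4,5], [4,6], [5,6]
  2-simplices (8): [1,2,3], [1,2,6], [1,3,5], [1,5,6], [2,3,4], [2,4,6], [3,4,5], [4,5,6]

Hence C_0 ≅ Z^6, C_1 ≅ Z^12, C_2 ≅ Z^8.

∂_1: C_1 → C_0 sends each edge [p,q] (with p < q) to q − p. For instance
  ∂[1,3] = [3] − [1].
The 6×12 boundary matrix has rank 5 and Smith normal form diag(1,1,1,1,1).

∂_2: C_2 → C_1 maps a triangle to the signed sum of its edges. For instance
  ∂[1,3,5] = [3,5] − [1,5] + [1,3],
  ∂[1,2,3] = [2,3] − [1,3] + [1,2].
The resulting 12×8 matrix has rank 7, and its Smith normal form has invariant factors (1,1,1,1,1,1,1).

Reading off H_k = ker ∂_k / im ∂_{k+1}:

  H_0: rank C_0 − rank ∂_1 = 6 − 5 = 1, and the invariant factors of ∂_1 are all 1, so H_0 = Z.
  H_1: rank ker ∂_1 − rank ∂_2 = (12 − 5) − 7 = 0, and the invariant factors of ∂_2 are all 1, so H_1 = 0.
  H_2: rank ker ∂_2 − rank ∂_3 = (8 − 7) − 0 = 1, and there is no ∂_3, so H_2 = Z.

H_0 ≅ Z,  H_1 = 0,  H_2 ≅ Z.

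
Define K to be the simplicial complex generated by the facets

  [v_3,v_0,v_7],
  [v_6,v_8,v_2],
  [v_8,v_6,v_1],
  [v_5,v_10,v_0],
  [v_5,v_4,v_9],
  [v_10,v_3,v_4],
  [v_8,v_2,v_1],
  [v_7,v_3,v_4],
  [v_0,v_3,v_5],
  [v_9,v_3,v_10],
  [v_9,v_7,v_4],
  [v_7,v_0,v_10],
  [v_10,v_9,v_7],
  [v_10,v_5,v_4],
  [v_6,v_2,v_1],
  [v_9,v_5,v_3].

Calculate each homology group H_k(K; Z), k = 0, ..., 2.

H_0 = Z^2,  H_1 = Z/2,  H_2 = Z.

We work with the vertex ordering v_0 < v_1 < v_2 < v_3 < v_4 < v_5 < v_6 < v_7 < v_8 < v_9 < v_10. The simplices of K, each written with vertices in increasing order, are:

  0-simplices (11): [v_0], [v_1], [v_2], [v_3], [v_4], [v_5], [v_6], [v_7], [v_8], [v_9], [v_10]
  1-simplices (24): (24 of them)
  2-simplices (16): (16 of them)

so the chain groups are C_0 ≅ Z^11, C_1 ≅ Z^24, C_2 ≅ Z^16.

Boundary ∂_1: C_1 → C_0 sends each edge [p,q] (with p < q) to q − p. For instance
  ∂[v_7,v_9] = [v_9] − [v_7].
The 11×24 boundary matrix has rank 9 and Smith normal form diag(1,1,1,1,1,1,1,1,1).

Boundary ∂_2: C_2 → C_1 acts by ∂[p,q,r] = [q,r] − [p,r] + [p,q]. For instance
  ∂[v_1,v_2,v_6] = [v_2,v_6] − [v_1,v_6] + [v_1,v_2],
  ∂[v_3,v_5,v_9] = [v_5,v_9] − [v_3,v_9] + [v_3,v_5].
The resulting 24×16 matrix has rank 15, and its Smith normal form has invariant factors (1,1,1,1,1,1,1,1,1,1,1,1,1,1,2).

Computing H_k = (kernel of ∂_k) / (image of ∂_{k+1}):

  H_0: rank C_0 − rank ∂_1 = 11 − 9 = 2, and the invariant factors of ∂_1 are all 1, so H_0 = Z^2.
  H_1: rank ker ∂_1 − rank ∂_2 = (24 − 9) − 15 = 0, and ∂_2 has invariant factor 2 > 1, so H_1 = Z/2.
  H_2: rank ker ∂_2 − rank ∂_3 = (16 − 15) − 0 = 1, and there is no ∂_3, so H_2 = Z.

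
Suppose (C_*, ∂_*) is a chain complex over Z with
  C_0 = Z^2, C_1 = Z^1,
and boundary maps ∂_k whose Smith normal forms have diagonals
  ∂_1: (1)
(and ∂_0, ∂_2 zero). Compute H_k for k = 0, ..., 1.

H_0 = Z,  H_1 = 0.

H_0: b_0 = 2 − 0 − 1 = 1; torsion from ∂_1 factors > 1: none. So H_0 = Z.
H_1: b_1 = 1 − 1 − 0 = 0; torsion from ∂_2 factors > 1: none. So H_1 = 0.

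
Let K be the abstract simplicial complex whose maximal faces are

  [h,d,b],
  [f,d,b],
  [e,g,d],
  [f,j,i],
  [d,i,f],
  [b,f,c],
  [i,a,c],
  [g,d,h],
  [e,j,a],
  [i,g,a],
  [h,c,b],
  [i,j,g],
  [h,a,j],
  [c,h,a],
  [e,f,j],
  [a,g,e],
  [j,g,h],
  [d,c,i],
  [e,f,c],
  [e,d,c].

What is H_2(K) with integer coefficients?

H_2 ≅ 0.

We work with the vertex ordering a < b < c < d < e < f < g < h < i < j. The simplices of K, each written with vertices in increasing order, are:

  0-simplices (10): a, b, c, d, e, f, g, h, i, j
  1-simplices (30): ac, ae, ag, ah, ai, aj, bc, bd, bf, bh, cd, ce, cf, ch, ci, de, df, dg, dh, di, ef, eg, ej, fi, fj, gh, gi, gj, hj, ij
  2-simplices (20): ach, aci, aeg, aej, agi, ahj, bcf, bch, bdf, bdh, cde, cdi, cef, deg, dfi, dgh, efj, fij, ghj, gij

giving chain groups C_0 ≅ Z^10, C_1 ≅ Z^30, C_2 ≅ Z^20.

The boundary map ∂_1: C_1 → C_0 maps an edge to its endpoints' difference, ∂[p,q] = q − p.
The 10×30 boundary matrix has rank 9 and Smith normal form diag(1,1,1,1,1,1,1,1,1).

The boundary map ∂_2: C_2 → C_1 acts by ∂[p,q,r] = [q,r] − [p,r] + [p,q]. For instance
  ∂bcf = cf − bf + bc,
  ∂aci = ci − ai + ac.
The resulting 30×20 matrix has rank 20, and its Smith normal form has invariant factors (1,1,1,1,1,1,1,1,1,1,1,1,1,1,1,1,1,1,1,2).

Reading off H_k = ker ∂_k / im ∂_{k+1}:

  H_2: rank ker ∂_2 − rank ∂_3 = (20 − 20) − 0 = 0, and there is no ∂_3, so H_2 = 0.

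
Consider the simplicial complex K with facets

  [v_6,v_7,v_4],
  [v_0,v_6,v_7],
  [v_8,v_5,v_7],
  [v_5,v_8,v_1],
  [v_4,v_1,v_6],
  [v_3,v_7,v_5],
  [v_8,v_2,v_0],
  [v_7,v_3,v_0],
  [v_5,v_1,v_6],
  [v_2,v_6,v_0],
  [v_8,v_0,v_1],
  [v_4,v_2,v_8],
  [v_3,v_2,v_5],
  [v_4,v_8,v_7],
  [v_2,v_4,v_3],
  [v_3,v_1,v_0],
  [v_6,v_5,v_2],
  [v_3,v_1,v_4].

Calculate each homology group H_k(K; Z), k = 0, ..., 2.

H_0 = Z,  H_1 = Z^2,  H_2 = Z.

We work with the vertex ordering v_0 < v_1 < v_2 < v_3 < v_4 < v_5 < v_6 < v_7 < v_8. The simplices of K, each written with vertices in increasing order, are:

  0-simplices (9): [v_0], [v_1], [v_2], [v_3], [v_4], [v_5], [v_6], [v_7], [v_8]
  1-simplices (27): (27 of them)
  2-simplices (18): (18 of them)

giving chain groups C_0 ≅ Z^9, C_1 ≅ Z^27, C_2 ≅ Z^18.

The boundary map ∂_1: C_1 → C_0 sends each edge [p,q] (with p < q) to q − p. For instance
  ∂[v_0,v_3] = [v_3] − [v_0].
This gives a 9×27 integer matrix of rank 8; reducing to Smith normal form yields diagonal entries (1,1,1,1,1,1,1,1).

The boundary map ∂_2: C_2 → C_1 acts by ∂[p,q,r] = [q,r] − [p,r] + [p,q]. For instance
  ∂[v_5,v_7,v_8] = [v_7,v_8] − [v_5,v_8] + [v_5,v_7],
  ∂[v_2,v_3,v_4] = [v_3,v_4] − [v_2,v_4] + [v_2,v_3].
As a 27×18 matrix over Z this has rank 17, with invariant factors (1,1,1,1,1,1,1,1,1,1,1,1,1,1,1,1,1).

Computing H_k = (kernel of ∂_k) / (image of ∂_{k+1}):

  H_0: rank C_0 − rank ∂_1 = 9 − 8 = 1, and the invariant factors of ∂_1 are all 1, so H_0 = Z.
  H_1: rank ker ∂_1 − rank ∂_2 = (27 − 8) − 17 = 2, and the invariant factors of ∂_2 are all 1, so H_1 = Z^2.
  H_2: rank ker ∂_2 − rank ∂_3 = (18 − 17) − 0 = 1, and there is no ∂_3, so H_2 = Z.

(K is a triangulation of the torus T^2.)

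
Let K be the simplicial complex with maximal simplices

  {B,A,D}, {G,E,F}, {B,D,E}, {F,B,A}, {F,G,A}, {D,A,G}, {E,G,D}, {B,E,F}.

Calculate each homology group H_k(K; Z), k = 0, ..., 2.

H_0 ≅ Z,  H_1 = 0,  H_2 ≅ Z.

K has 6 vertices, 12 edges, 8 triangles.
rank ∂_0 = 0, rank ∂_1 = 5 ⇒ b_0 = 6 − 0 − 5 = 1; all invariant factors of ∂_1 are 1 so no torsion. So H_0 ≅ Z.
rank ∂_1 = 5, rank ∂_2 = 7 ⇒ b_1 = 12 − 5 − 7 = 0; all invariant factors of ∂_2 are 1 so no torsion. So H_1 ≅ 0.
rank ∂_2 = 7, rank ∂_3 = 0 ⇒ b_2 = 8 − 7 − 0 = 1. So H_2 ≅ Z.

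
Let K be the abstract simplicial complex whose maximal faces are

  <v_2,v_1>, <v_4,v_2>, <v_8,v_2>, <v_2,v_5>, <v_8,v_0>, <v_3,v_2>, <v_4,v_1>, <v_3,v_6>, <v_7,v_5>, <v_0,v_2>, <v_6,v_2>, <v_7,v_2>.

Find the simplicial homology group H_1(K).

Take the total order v_0 < v_1 < v_2 < v_3 < v_4 < v_5 < v_6 < v_7 < v_8 on the vertex set. Then K (dimension 1) consists of the simplices:

  0-simplices (9): [v_0], [v_1], [v_2], [v_3], [v_4], [v_5], [v_6], [v_7], [v_8]
  1-simplices (12): [v_0,v_2], [v_0,v_8], [v_1,v_2], [v_1,v_4], [v_2,v_3], [v_2,v_4], [v_2,v_5], [v_2,v_6], [v_2,v_7], [v_2,v_8], [v_3,v_6], [v_5,v_7]

giving chain groups C_0 ≅ Z^9, C_1 ≅ Z^12.

The boundary map ∂_1: C_1 → C_0 maps an edge to its endpoints' difference, ∂[p,q] = q − p.
The 9×12 boundary matrix has rank 8 and Smith normal form diag(1,1,1,1,1,1,1,1).

From H_k ≅ ker(∂_k) / im(∂_{k+1}) we obtain:

  H_1: rank ker ∂_1 − rank ∂_2 = (12 − 8) − 0 = 4, and there is no ∂_2, so H_1 = Z^4.

H_1 ≅ Z^4.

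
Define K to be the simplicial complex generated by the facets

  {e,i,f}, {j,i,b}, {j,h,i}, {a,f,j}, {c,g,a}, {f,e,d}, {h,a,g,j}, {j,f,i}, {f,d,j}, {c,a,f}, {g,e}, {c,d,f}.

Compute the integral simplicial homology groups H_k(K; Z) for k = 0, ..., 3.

H_0 = Z,  H_1 = Z,  H_2 = 0,  H_3 = 0.

Take the total order a < b < c < d < e < f < g < h < i < j on the vertex set. Then K (dimension 3) consists of the simplices:

  0-simplices (10): a, b, c, d, e, f, g, h, i, j
  1-simplices (23): ac, af, ag, ah, aj, bi, bj, cd, cf, cg, de, df, dj, ef, eg, ei, fi, fj, gh, gj, hi, hj, ij
  2-simplices (14): acf, acg, afj, agh, agj, ahj, bij, cdf, def, dfj, efi, fij, ghj, hij
  3-simplices (1): aghj

Hence C_0 ≅ Z^10, C_1 ≅ Z^23, C_2 ≅ Z^14, C_3 ≅ Z^1.

Boundary ∂_1: C_1 → C_0 maps an edge to its endpoints' difference, ∂[p,q] = q − p. For instance
  ∂ij = j − i.
This gives a 10×23 integer matrix of rank 9; reducing to Smith normal form yields diagonal entries (1,1,1,1,1,1,1,1,1).

∂_2: C_2 → C_1 sends each 2-simplex [p,q,r] to [q,r] − [p,r] + [p,q]. For instance
  ∂afj = fj − aj + af,
  ∂acg = cg − ag + ac.
This gives a 23×14 integer matrix of rank 13; reducing to Smith normal form yields diagonal entries (1,1,1,1,1,1,1,1,1,1,1,1,1).

The boundary map ∂_3: C_3 → C_2 sends each 3-simplex σ to the alternating sum Σ_i (−1)^i (σ with its i-th vertex removed). For instance
  ∂aghj = ghj − ahj + agj − agh.
The resulting 14×1 matrix has rank 1, and its Smith normal form has invariant factors (1).

From H_k ≅ ker(∂_k) / im(∂_{k+1}) we obtain:

  H_0: rank C_0 − rank ∂_1 = 10 − 9 = 1, and the invariant factors of ∂_1 are all 1, so H_0 = Z.
  H_1: rank ker ∂_1 − rank ∂_2 = (23 − 9) − 13 = 1, and the invariant factors of ∂_2 are all 1, so H_1 = Z.
  H_2: rank ker ∂_2 − rank ∂_3 = (14 − 13) − 1 = 0, and the invariant factors of ∂_3 are all 1, so H_2 = 0.
  H_3: rank ker ∂_3 − rank ∂_4 = (1 − 1) − 0 = 0, and there is no ∂_4, so H_3 = 0.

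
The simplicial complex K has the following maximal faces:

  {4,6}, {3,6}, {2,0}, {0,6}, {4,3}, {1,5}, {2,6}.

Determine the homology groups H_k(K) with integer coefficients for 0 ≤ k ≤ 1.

We work with the vertex ordering 0 < 1 < 2 < 3 < 4 < 5 < 6. The simplices of K, each written with vertices in increasing order, are:

  0-simplices (7): [0], [1], [2], [3], [4], [5], [6]
  1-simplices (7): [0,2], [0,6], [1,5], [2,6], [3,4], [3,6], [4,6]

Hence C_0 ≅ Z^7, C_1 ≅ Z^7.

∂_1: C_1 → C_0 maps an edge to its endpoints' difference, ∂[p,q] = q − p.
The 7×7 boundary matrix has rank 5 and Smith normal form diag(1,1,1,1,1).

From H_k ≅ ker(∂_k) / im(∂_{k+1}) we obtain:

  H_0: rank C_0 − rank ∂_1 = 7 − 5 = 2, and the invariant factors of ∂_1 are all 1, so H_0 = Z^2.
  H_1: rank ker ∂_1 − rank ∂_2 = (7 − 5) − 0 = 2, and there is no ∂_2, so H_1 = Z^2.

(K is a triangulation of the disjoint union of the 1-simplex and a wedge of 2 circles.)

H_0 ≅ Z^2,  H_1 ≅ Z^2.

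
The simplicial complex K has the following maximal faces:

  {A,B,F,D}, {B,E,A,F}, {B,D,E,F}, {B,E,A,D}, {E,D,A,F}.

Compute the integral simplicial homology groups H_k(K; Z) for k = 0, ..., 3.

H_0 = Z,  H_1 = 0,  H_2 = 0,  H_3 = Z.

We work with the vertex ordering A < B < D < E < F. The simplices of K, each written with vertices in increasing order, are:

  0-simplices (5): A, B, D, E, F
  1-simplices (10): AB, AD, AE, AF, BD, BE, BF, DE, DF, EF
  2-simplices (10): ABD, ABE, ABF, ADE, ADF, AEF, BDE, BDF, BEF, DEF
  3-simplices (5): ABDE, ABDF, ABEF, ADEF, BDEF

so the chain groups are C_0 ≅ Z^5, C_1 ≅ Z^10, C_2 ≅ Z^10, C_3 ≅ Z^5.

The boundary map ∂_1: C_1 → C_0 maps an edge to its endpoints' difference, ∂[p,q] = q − p.
The resulting 5×10 matrix has rank 4, and its Smith normal form has invariant factors (1,1,1,1).

The boundary map ∂_2: C_2 → C_1 acts by ∂[p,q,r] = [q,r] − [p,r] + [p,q]. For instance
  ∂ABF = BF − AF + AB,
  ∂ADE = DE − AE + AD.
The 10×10 boundary matrix has rank 6 and Smith normal form diag(1,1,1,1,1,1).

The boundary map ∂_3: C_3 → C_2 sends each 3-simplex σ to the alternating sum Σ_i (−1)^i (σ with its i-th vertex removed). For instance
  ∂ADEF = DEF − AEF + ADF − ADE,
  ∂BDEF = DEF − BEF + BDF − BDE.
This gives a 10×5 integer matrix of rank 4; reducing to Smith normal form yields diagonal entries (1,1,1,1).

Computing H_k = (kernel of ∂_k) / (image of ∂_{k+1}):

  H_0: rank C_0 − rank ∂_1 = 5 − 4 = 1, and the invariant factors of ∂_1 are all 1, so H_0 = Z.
  H_1: rank ker ∂_1 − rank ∂_2 = (10 − 4) − 6 = 0, and the invariant factors of ∂_2 are all 1, so H_1 = 0.
  H_2: rank ker ∂_2 − rank ∂_3 = (10 − 6) − 4 = 0, and the invariant factors of ∂_3 are all 1, so H_2 = 0.
  H_3: rank ker ∂_3 − rank ∂_4 = (5 − 4) − 0 = 1, and there is no ∂_4, so H_3 = Z.

As a check, the Euler characteristic is 5 − 10 + 10 − 5 = 0, which agrees with 1 − 0 + 0 − 1 = 0.
(K is a triangulation of the 3-sphere S^3.)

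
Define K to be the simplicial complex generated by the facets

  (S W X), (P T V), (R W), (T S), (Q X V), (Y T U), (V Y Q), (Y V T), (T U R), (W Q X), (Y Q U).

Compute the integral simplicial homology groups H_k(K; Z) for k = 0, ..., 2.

H_0 ≅ Z,  H_1 ≅ Z^2,  H_2 = 0.

Order the vertices as P < Q < R < S < T < U < V < W < X < Y. Listing each simplex with vertices in this order, K has dimension 2 with simplices:

  0-simplices (10): P, Q, R, S, T, U, V, W, X, Y
  1-simplices (20): PT, PV, QU, QV, QW, QX, QY, RT, RU, RW, ST, SW, SX, TU, TV, TY, UY, VX, VY, WX
  2-simplices (9): PTV, QUY, QVX, QVY, QWX, RTU, SWX, TUY, TVY

Hence C_0 ≅ Z^10, C_1 ≅ Z^20, C_2 ≅ Z^9.

The boundary map ∂_1: C_1 → C_0 maps an edge to its endpoints' difference, ∂[p,q] = q − p.
The resulting 10×20 matrix has rank 9, and its Smith normal form has invariant factors (1,1,1,1,1,1,1,1,1).

∂_2: C_2 → C_1 sends each 2-simplex [p,q,r] to [q,r] − [p,r] + [p,q]. For instance
  ∂SWX = WX − SX + SW,
  ∂PTV = TV − PV + PT.
This gives a 20×9 integer matrix of rank 9; reducing to Smith normal form yields diagonal entries (1,1,1,1,1,1,1,1,1).

Now H_k = ker ∂_k / im ∂_{k+1}, so:

  H_0: rank C_0 − rank ∂_1 = 10 − 9 = 1, and the invariant factors of ∂_1 are all 1, so H_0 = Z.
  H_1: rank ker ∂_1 − rank ∂_2 = (20 − 9) − 9 = 2, and the invariant factors of ∂_2 are all 1, so H_1 = Z^2.
  H_2: rank ker ∂_2 − rank ∂_3 = (9 − 9) − 0 = 0, and there is no ∂_3, so H_2 = 0.

As a check, the Euler characteristic is 10 − 20 + 9 = -1, which agrees with 1 − 2 + 0 = -1.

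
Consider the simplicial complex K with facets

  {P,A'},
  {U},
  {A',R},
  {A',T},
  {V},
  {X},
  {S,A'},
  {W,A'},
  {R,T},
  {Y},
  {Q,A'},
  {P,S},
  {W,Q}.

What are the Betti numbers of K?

b_0 = 5, b_1 = 3.

K has 11 vertices, 9 edges.
rank ∂_0 = 0, rank ∂_1 = 6 ⇒ b_0 = 11 − 0 − 6 = 5; all invariant factors of ∂_1 are 1 so no torsion. So H_0 = Z^5.
rank ∂_1 = 6, rank ∂_2 = 0 ⇒ b_1 = 9 − 6 − 0 = 3. So H_1 = Z^3.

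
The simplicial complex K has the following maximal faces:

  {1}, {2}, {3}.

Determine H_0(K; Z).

Fix the vertex order 1 < 2 < 3 and write every simplex with vertices in increasing order. Then dim K = 0 and the simplices of K are:

  0-simplices (3): [1], [2], [3]

so the chain groups are C_0 ≅ Z^3.

Computing H_k = (kernel of ∂_k) / (image of ∂_{k+1}):

  H_0: rank C_0 − rank ∂_1 = 3 − 0 = 3, and there is no ∂_1, so H_0 = Z^3.

(K is a triangulation of a set of 3 points.)

H_0 ≅ Z^3.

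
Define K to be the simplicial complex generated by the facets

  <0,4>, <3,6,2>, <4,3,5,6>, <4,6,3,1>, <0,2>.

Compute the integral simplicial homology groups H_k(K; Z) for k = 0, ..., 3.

H_0 = Z,  H_1 = Z,  H_2 = 0,  H_3 = 0.

We work with the vertex ordering 0 < 1 < 2 < 3 < 4 < 5 < 6. The simplices of K, each written with vertices in increasing order, are:

  0-simplices (7): [0], [1], [2], [3], [4], [5], [6]
  1-simplices (13): [0,2], [0,4], [1,3], [1,4], [1,6], [2,3], [2,6], [3,4], [3,5], [3,6], [4,5], [4,6], [5,6]
  2-simplices (8): [1,3,4], [1,3,6], [1,4,6], [2,3,6], [3,4,5], [3,4,6], [3,5,6], [4,5,6]
  3-simplices (2): [1,3,4,6], [3,4,5,6]

Hence C_0 ≅ Z^7, C_1 ≅ Z^13, C_2 ≅ Z^8, C_3 ≅ Z^2.

∂_1: C_1 → C_0 sends each edge [p,q] (with p < q) to q − p. For instance
  ∂[0,2] = [2] − [0].
The 7×13 boundary matrix has rank 6 and Smith normal form diag(1,1,1,1,1,1).

Boundary ∂_2: C_2 → C_1 maps a triangle to the signed sum of its edges. For instance
  ∂[3,4,6] = [4,6] − [3,6] + [3,4],
  ∂[1,3,6] = [3,6] − [1,6] + [1,3].
The 13×8 boundary matrix has rank 6 and Smith normal form diag(1,1,1,1,1,1).

Boundary ∂_3: C_3 → C_2 sends each 3-simplex σ to the alternating sum Σ_i (−1)^i (σ with its i-th vertex removed). For instance
  ∂[1,3,4,6] = [3,4,6] − [1,4,6] + [1,3,6] − [1,3,4],
  ∂[3,4,5,6] = [4,5,6] − [3,5,6] + [3,4,6] − [3,4,5].
This gives a 8×2 integer matrix of rank 2; reducing to Smith normal form yields diagonal entries (1,1).

Reading off H_k = ker ∂_k / im ∂_{k+1}:

  H_0: rank C_0 − rank ∂_1 = 7 − 6 = 1, and the invariant factors of ∂_1 are all 1, so H_0 ≅ Z.
  H_1: rank ker ∂_1 − rank ∂_2 = (13 − 6) − 6 = 1, and the invariant factors of ∂_2 are all 1, so H_1 ≅ Z.
  H_2: rank ker ∂_2 − rank ∂_3 = (8 − 6) − 2 = 0, and the invariant factors of ∂_3 are all 1, so H_2 ≅ 0.
  H_3: rank ker ∂_3 − rank ∂_4 = (2 − 2) − 0 = 0, and there is no ∂_4, so H_3 ≅ 0.

As a check, the Euler characteristic is 7 − 13 + 8 − 2 = 0, which agrees with 1 − 1 + 0 − 0 = 0.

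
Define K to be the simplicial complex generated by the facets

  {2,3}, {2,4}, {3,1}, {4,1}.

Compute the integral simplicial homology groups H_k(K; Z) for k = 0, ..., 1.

H_0 ≅ Z,  H_1 ≅ Z.

Order the vertices as 1 < 2 < 3 < 4. Listing each simplex with vertices in this order, K has dimension 1 with simplices:

  0-simplices (4): [1], [2], [3], [4]
  1-simplices (4): [1,3], [1,4], [2,3], [2,4]

so the chain groups are C_0 ≅ Z^4, C_1 ≅ Z^4.

Boundary ∂_1: C_1 → C_0 sends each edge [p,q] (with p < q) to q − p. For instance
  ∂[2,3] = [3] − [2].
As a 4×4 matrix over Z this has rank 3, with invariant factors (1,1,1).

Computing H_k = (kernel of ∂_k) / (image of ∂_{k+1}):

  H_0: rank C_0 − rank ∂_1 = 4 − 3 = 1, and the invariant factors of ∂_1 are all 1, so H_0 ≅ Z.
  H_1: rank ker ∂_1 − rank ∂_2 = (4 − 3) − 0 = 1, and there is no ∂_2, so H_1 ≅ Z.

(K is a triangulation of the circle S^1.)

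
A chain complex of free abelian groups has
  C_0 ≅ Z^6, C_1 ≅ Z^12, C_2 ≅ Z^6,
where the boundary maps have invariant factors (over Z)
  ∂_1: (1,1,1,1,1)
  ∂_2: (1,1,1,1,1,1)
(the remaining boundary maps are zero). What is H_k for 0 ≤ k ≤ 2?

H_0: b_0 = 6 − 0 − 5 = 1; torsion from ∂_1 factors > 1: none. So H_0 ≅ Z.
H_1: b_1 = 12 − 5 − 6 = 1; torsion from ∂_2 factors > 1: none. So H_1 ≅ Z.
H_2: b_2 = 6 − 6 − 0 = 0; torsion from ∂_3 factors > 1: none. So H_2 ≅ 0.

H_0 ≅ Z,  H_1 ≅ Z,  H_2 = 0.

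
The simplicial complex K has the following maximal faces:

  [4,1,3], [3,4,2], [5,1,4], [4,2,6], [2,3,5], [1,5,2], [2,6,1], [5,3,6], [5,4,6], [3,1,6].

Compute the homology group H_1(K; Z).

We work with the vertex ordering 1 < 2 < 3 < 4 < 5 < 6. The simplices of K, each written with vertices in increasing order, are:

  0-simplices (6): [1], [2], [3], [4], [5], [6]
  1-simplices (15): [1,2], [1,3], [1,4], [1,5], [1,6], [2,3], [2,4], [2,5], [2,6], [3,4], [3,5], [3,6], [4,5], [4,6], [5,6]
  2-simplices (10): [1,2,5], [1,2,6], [1,3,4], [1,3,6], [1,4,5], [2,3,4], [2,3,5], [2,4,6], [3,5,6], [4,5,6]

Hence C_0 ≅ Z^6, C_1 ≅ Z^15, C_2 ≅ Z^10.

The boundary map ∂_1: C_1 → C_0 maps an edge to its endpoints' difference, ∂[p,q] = q − p.
The 6×15 boundary matrix has rank 5 and Smith normal form diag(1,1,1,1,1).

Boundary ∂_2: C_2 → C_1 acts by ∂[p,q,r] = [q,r] − [p,r] + [p,q]. For instance
  ∂[3,5,6] = [5,6] − [3,6] + [3,5],
  ∂[1,2,5] = [2,5] − [1,5] + [1,2].
The resulting 15×10 matrix has rank 10, and its Smith normal form has invariant factors (1,1,1,1,1,1,1,1,1,2).

Computing H_k = (kernel of ∂_k) / (image of ∂_{k+1}):

  H_1: rank ker ∂_1 − rank ∂_2 = (15 − 5) − 10 = 0, and ∂_2 has invariant factor 2 > 1, so H_1 ≅ Z/2.

H_1 = Z/2.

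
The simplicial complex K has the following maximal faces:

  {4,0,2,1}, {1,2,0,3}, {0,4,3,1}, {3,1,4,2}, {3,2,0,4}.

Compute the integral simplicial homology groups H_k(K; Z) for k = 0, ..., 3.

K has 5 vertices, 10 edges, 10 triangles, 5 3-simplices.
rank ∂_0 = 0, rank ∂_1 = 4 ⇒ b_0 = 5 − 0 − 4 = 1; all invariant factors of ∂_1 are 1 so no torsion. So H_0 = Z.
rank ∂_1 = 4, rank ∂_2 = 6 ⇒ b_1 = 10 − 4 − 6 = 0; all invariant factors of ∂_2 are 1 so no torsion. So H_1 = 0.
rank ∂_2 = 6, rank ∂_3 = 4 ⇒ b_2 = 10 − 6 − 4 = 0; all invariant factors of ∂_3 are 1 so no torsion. So H_2 = 0.
rank ∂_3 = 4, rank ∂_4 = 0 ⇒ b_3 = 5 − 4 − 0 = 1. So H_3 = Z.

H_0 = Z,  H_1 = 0,  H_2 = 0,  H_3 = Z.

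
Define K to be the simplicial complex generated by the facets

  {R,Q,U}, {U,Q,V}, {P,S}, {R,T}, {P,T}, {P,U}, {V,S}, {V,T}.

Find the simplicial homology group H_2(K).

We work with the vertex ordering P < Q < R < S < T < U < V. The simplices of K, each written with vertices in increasing order, are:

  0-simplices (7): P, Q, R, S, T, U, V
  1-simplices (11): PS, PT, PU, QR, QU, QV, RT, RU, SV, TV, UV
  2-simplices (2): QRU, QUV

so the chain groups are C_0 ≅ Z^7, C_1 ≅ Z^11, C_2 ≅ Z^2.

∂_1: C_1 → C_0 is given by ∂[p,q] = [q] − [p]. For instance
  ∂QV = V − Q.
The resulting 7×11 matrix has rank 6, and its Smith normal form has invariant factors (1,1,1,1,1,1).

The boundary map ∂_2: C_2 → C_1 sends each 2-simplex [p,q,r] to [q,r] − [p,r] + [p,q]. For instance
  ∂QRU = RU − QU + QR,
  ∂QUV = UV − QV + QU.
The resulting 11×2 matrix has rank 2, and its Smith normal form has invariant factors (1,1).

Reading off H_k = ker ∂_k / im ∂_{k+1}:

  H_2: rank ker ∂_2 − rank ∂_3 = (2 − 2) − 0 = 0, and there is no ∂_3, so H_2 = 0.

H_2 ≅ 0.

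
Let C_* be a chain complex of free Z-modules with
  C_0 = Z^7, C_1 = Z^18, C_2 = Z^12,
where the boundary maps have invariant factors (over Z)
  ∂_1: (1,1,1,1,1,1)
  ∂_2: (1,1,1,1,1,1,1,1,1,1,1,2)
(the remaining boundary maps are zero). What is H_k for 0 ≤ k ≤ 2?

H_0: b_0 = 7 − 0 − 6 = 1; torsion from ∂_1 factors > 1: none. So H_0 ≅ Z.
H_1: b_1 = 18 − 6 − 12 = 0; torsion from ∂_2 factors > 1: [2]. So H_1 ≅ Z/2.
H_2: b_2 = 12 − 12 − 0 = 0; torsion from ∂_3 factors > 1: none. So H_2 ≅ 0.

H_0 ≅ Z,  H_1 ≅ Z/2,  H_2 = 0.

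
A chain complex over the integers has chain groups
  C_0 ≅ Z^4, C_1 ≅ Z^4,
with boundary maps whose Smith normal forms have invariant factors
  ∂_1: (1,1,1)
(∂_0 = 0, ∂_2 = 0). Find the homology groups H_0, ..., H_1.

H_0: b_0 = 4 − 0 − 3 = 1; torsion from ∂_1 factors > 1: none. So H_0 = Z.
H_1: b_1 = 4 − 3 − 0 = 1; torsion from ∂_2 factors > 1: none. So H_1 = Z.

H_0 = Z,  H_1 = Z.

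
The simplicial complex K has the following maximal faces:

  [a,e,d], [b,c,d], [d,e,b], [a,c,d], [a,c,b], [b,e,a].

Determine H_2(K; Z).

Take the total order a < b < c < d < e on the vertex set. Then K (dimension 2) consists of the simplices:

  0-simplices (5): a, b, c, d, e
  1-simplices (9): ab, ac, ad, ae, bc, bd, be, cd, de
  2-simplices (6): abc, abe, acd, ade, bcd, bde

so the chain groups are C_0 ≅ Z^5, C_1 ≅ Z^9, C_2 ≅ Z^6.

Boundary ∂_1: C_1 → C_0 is given by ∂[p,q] = [q] − [p].
The 5×9 boundary matrix has rank 4 and Smith normal form diag(1,1,1,1).

∂_2: C_2 → C_1 maps a triangle to the signed sum of its edges. For instance
  ∂ade = de − ae + ad,
  ∂abe = be − ae + ab.
The 9×6 boundary matrix has rank 5 and Smith normal form diag(1,1,1,1,1).

Now H_k = ker ∂_k / im ∂_{k+1}, so:

  H_2: rank ker ∂_2 − rank ∂_3 = (6 − 5) − 0 = 1, and there is no ∂_3, so H_2 = Z.

H_2 = Z.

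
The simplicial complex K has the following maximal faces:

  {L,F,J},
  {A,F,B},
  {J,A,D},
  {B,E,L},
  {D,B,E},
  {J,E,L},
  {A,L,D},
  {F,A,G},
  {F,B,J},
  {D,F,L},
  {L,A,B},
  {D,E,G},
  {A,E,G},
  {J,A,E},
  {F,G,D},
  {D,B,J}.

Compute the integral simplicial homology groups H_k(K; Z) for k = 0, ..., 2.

H_0 = Z,  H_1 = Z^2,  H_2 = Z.

Order the vertices as A < B < D < E < F < G < J < L. Listing each simplex with vertices in this order, K has dimension 2 with simplices:

  0-simplices (8): A, B, D, E, F, G, J, L
  1-simplices (24): AB, AD, AE, AF, AG, AJ, AL, BD, BE, BF, BJ, BL, DE, DF, DG, DJ, DL, EG, EJ, EL, FG, FJ, FL, JL
  2-simplices (16): ABF, ABL, ADJ, ADL, AEG, AEJ, AFG, BDE, BDJ, BEL, BFJ, DEG, DFG, DFL, EJL, FJL

giving chain groups C_0 ≅ Z^8, C_1 ≅ Z^24, C_2 ≅ Z^16.

Boundary ∂_1: C_1 → C_0 is given by ∂[p,q] = [q] − [p].
The resulting 8×24 matrix has rank 7, and its Smith normal form has invariant factors (1,1,1,1,1,1,1).

∂_2: C_2 → C_1 acts by ∂[p,q,r] = [q,r] − [p,r] + [p,q]. For instance
  ∂BFJ = FJ − BJ + BF,
  ∂BEL = EL − BL + BE.
The 24×16 boundary matrix has rank 15 and Smith normal form diag(1,1,1,1,1,1,1,1,1,1,1,1,1,1,1).

Now H_k = ker ∂_k / im ∂_{k+1}, so:

  H_0: rank C_0 − rank ∂_1 = 8 − 7 = 1, and the invariant factors of ∂_1 are all 1, so H_0 = Z.
  H_1: rank ker ∂_1 − rank ∂_2 = (24 − 7) − 15 = 2, and the invariant factors of ∂_2 are all 1, so H_1 = Z^2.
  H_2: rank ker ∂_2 − rank ∂_3 = (16 − 15) − 0 = 1, and there is no ∂_3, so H_2 = Z.

As a check, the Euler characteristic is 8 − 24 + 16 = 0, which agrees with 1 − 2 + 1 = 0.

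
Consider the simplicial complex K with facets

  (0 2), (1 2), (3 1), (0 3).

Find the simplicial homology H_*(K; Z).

H_0 ≅ Z,  H_1 ≅ Z.

Fix the vertex order 0 < 1 < 2 < 3 and write every simplex with vertices in increasing order. Then dim K = 1 and the simplices of K are:

  0-simplices (4): [0], [1], [2], [3]
  1-simplices (4): [0,2], [0,3], [1,2], [1,3]

giving chain groups C_0 ≅ Z^4, C_1 ≅ Z^4.

Boundary ∂_1: C_1 → C_0 maps an edge to its endpoints' difference, ∂[p,q] = q − p. For instance
  ∂[1,3] = [3] − [1].
The resulting 4×4 matrix has rank 3, and its Smith normal form has invariant factors (1,1,1).

Computing H_k = (kernel of ∂_k) / (image of ∂_{k+1}):

  H_0: rank C_0 − rank ∂_1 = 4 − 3 = 1, and the invariant factors of ∂_1 are all 1, so H_0 ≅ Z.
  H_1: rank ker ∂_1 − rank ∂_2 = (4 − 3) − 0 = 1, and there is no ∂_2, so H_1 ≅ Z.

As a check, the Euler characteristic is 4 − 4 = 0, which agrees with 1 − 1 = 0.
(K is a triangulation of the circle S^1.)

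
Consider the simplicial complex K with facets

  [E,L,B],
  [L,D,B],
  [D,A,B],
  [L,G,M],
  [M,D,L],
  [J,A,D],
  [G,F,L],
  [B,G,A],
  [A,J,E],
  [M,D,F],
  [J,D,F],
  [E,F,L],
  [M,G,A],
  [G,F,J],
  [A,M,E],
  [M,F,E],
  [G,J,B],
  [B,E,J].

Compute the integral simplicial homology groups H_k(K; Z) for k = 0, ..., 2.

H_0 ≅ Z,  H_1 ≅ Z ⊕ Z/2Z,  H_2 = 0.

Order the vertices as A < B < D < E < F < G < J < L < M. Listing each simplex with vertices in this order, K has dimension 2 with simplices:

  0-simplices (9): A, B, D, E, F, G, J, L, M
  1-simplices (27): AB, AD, AE, AG, AJ, AM, BD, BE, BG, BJ, BL, DF, DJ, DL, DM, EF, EJ, EL, EM, FG, FJ, FL, FM, GJ, GL, GM, LM
  2-simplices (18): ABD, ABG, ADJ, AEJ, AEM, AGM, BDL, BEJ, BEL, BGJ, DFJ, DFM, DLM, EFL, EFM, FGJ, FGL, GLM

giving chain groups C_0 ≅ Z^9, C_1 ≅ Z^27, C_2 ≅ Z^18.

∂_1: C_1 → C_0 maps an edge to its endpoints' difference, ∂[p,q] = q − p.
The resulting 9×27 matrix has rank 8, and its Smith normal form has invariant factors (1,1,1,1,1,1,1,1).

Boundary ∂_2: C_2 → C_1 acts by ∂[p,q,r] = [q,r] − [p,r] + [p,q]. For instance
  ∂BEL = EL − BL + BE,
  ∂GLM = LM − GM + GL.
As a 27×18 matrix over Z this has rank 18, with invariant factors (1,1,1,1,1,1,1,1,1,1,1,1,1,1,1,1,1,2).

Reading off H_k = ker ∂_k / im ∂_{k+1}:

  H_0: rank C_0 − rank ∂_1 = 9 − 8 = 1, and the invariant factors of ∂_1 are all 1, so H_0 ≅ Z.
  H_1: rank ker ∂_1 − rank ∂_2 = (27 − 8) − 18 = 1, and ∂_2 has invariant factor 2 > 1, so H_1 ≅ Z ⊕ Z/2Z.
  H_2: rank ker ∂_2 − rank ∂_3 = (18 − 18) − 0 = 0, and there is no ∂_3, so H_2 ≅ 0.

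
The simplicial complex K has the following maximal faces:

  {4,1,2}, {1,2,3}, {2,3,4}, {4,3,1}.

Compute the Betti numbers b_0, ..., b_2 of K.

b_0 = 1, b_1 = 0, b_2 = 1.

Fix the vertex order 1 < 2 < 3 < 4 and write every simplex with vertices in increasing order. Then dim K = 2 and the simplices of K are:

  0-simplices (4): [1], [2], [3], [4]
  1-simplices (6): [1,2], [1,3], [1,4], [2,3], [2,4], [3,4]
  2-simplices (4): [1,2,3], [1,2,4], [1,3,4], [2,3,4]

so the chain groups are C_0 ≅ Z^4, C_1 ≅ Z^6, C_2 ≅ Z^4.

Boundary ∂_1: C_1 → C_0 sends each edge [p,q] (with p < q) to q − p. For instance
  ∂[3,4] = [4] − [3].
As a 4×6 matrix over Z this has rank 3, with invariant factors (1,1,1).

The boundary map ∂_2: C_2 → C_1 maps a triangle to the signed sum of its edges. For instance
  ∂[1,3,4] = [3,4] − [1,4] + [1,3],
  ∂[1,2,4] = [2,4] − [1,4] + [1,2].
The resulting 6×4 matrix has rank 3, and its Smith normal form has invariant factors (1,1,1).

Reading off H_k = ker ∂_k / im ∂_{k+1}:

  H_0: rank C_0 − rank ∂_1 = 4 − 3 = 1, and the invariant factors of ∂_1 are all 1, so H_0 ≅ Z.
  H_1: rank ker ∂_1 − rank ∂_2 = (6 − 3) − 3 = 0, and the invariant factors of ∂_2 are all 1, so H_1 ≅ 0.
  H_2: rank ker ∂_2 − rank ∂_3 = (4 − 3) − 0 = 1, and there is no ∂_3, so H_2 ≅ Z.

(K is a triangulation of the 2-sphere S^2.)

Hence the Betti numbers are b_0 = 1, b_1 = 0, b_2 = 1.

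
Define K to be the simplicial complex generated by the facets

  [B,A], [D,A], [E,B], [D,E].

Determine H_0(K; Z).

K has 4 vertices, 4 edges.
rank ∂_0 = 0, rank ∂_1 = 3 ⇒ b_0 = 4 − 0 − 3 = 1; all invariant factors of ∂_1 are 1 so no torsion. So H_0 ≅ Z.

H_0 ≅ Z.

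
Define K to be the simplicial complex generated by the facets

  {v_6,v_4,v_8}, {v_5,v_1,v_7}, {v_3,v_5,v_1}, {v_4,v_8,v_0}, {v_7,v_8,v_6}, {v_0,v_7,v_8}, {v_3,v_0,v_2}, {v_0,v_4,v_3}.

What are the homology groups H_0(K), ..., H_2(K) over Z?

H_0 ≅ Z,  H_1 ≅ Z,  H_2 = 0.

Fix the vertex order v_0 < v_1 < v_2 < v_3 < v_4 < v_5 < v_6 < v_7 < v_8 and write every simplex with vertices in increasing order. Then dim K = 2 and the simplices of K are:

  0-simplices (9): [v_0], [v_1], [v_2], [v_3], [v_4], [v_5], [v_6], [v_7], [v_8]
  1-simplices (17): (17 of them)
  2-simplices (8): [v_0,v_2,v_3], [v_0,v_3,v_4], [v_0,v_4,v_8], [v_0,v_7,v_8], [v_1,v_3,v_5], [v_1,v_5,v_7], [v_4,v_6,v_8], [v_6,v_7,v_8]

Hence C_0 ≅ Z^9, C_1 ≅ Z^17, C_2 ≅ Z^8.

The boundary map ∂_1: C_1 → C_0 is given by ∂[p,q] = [q] − [p]. For instance
  ∂[v_0,v_4] = [v_4] − [v_0].
This gives a 9×17 integer matrix of rank 8; reducing to Smith normal form yields diagonal entries (1,1,1,1,1,1,1,1).

∂_2: C_2 → C_1 sends each 2-simplex [p,q,r] to [q,r] − [p,r] + [p,q]. For instance
  ∂[v_0,v_7,v_8] = [v_7,v_8] − [v_0,v_8] + [v_0,v_7],
  ∂[v_0,v_3,v_4] = [v_3,v_4] − [v_0,v_4] + [v_0,v_3].
This gives a 17×8 integer matrix of rank 8; reducing to Smith normal form yields diagonal entries (1,1,1,1,1,1,1,1).

Computing H_k = (kernel of ∂_k) / (image of ∂_{k+1}):

  H_0: rank C_0 − rank ∂_1 = 9 − 8 = 1, and the invariant factors of ∂_1 are all 1, so H_0 = Z.
  H_1: rank ker ∂_1 − rank ∂_2 = (17 − 8) − 8 = 1, and the invariant factors of ∂_2 are all 1, so H_1 = Z.
  H_2: rank ker ∂_2 − rank ∂_3 = (8 − 8) − 0 = 0, and there is no ∂_3, so H_2 = 0.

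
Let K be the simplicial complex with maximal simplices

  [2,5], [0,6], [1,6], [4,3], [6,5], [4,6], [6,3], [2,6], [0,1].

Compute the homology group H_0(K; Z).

H_0 = Z.

We work with the vertex ordering 0 < 1 < 2 < 3 < 4 < 5 < 6. The simplices of K, each written with vertices in increasing order, are:

  0-simplices (7): [0], [1], [2], [3], [4], [5], [6]
  1-simplices (9): [0,1], [0,6], [1,6], [2,5], [2,6], [3,4], [3,6], [4,6], [5,6]

Hence C_0 ≅ Z^7, C_1 ≅ Z^9.

The boundary map ∂_1: C_1 → C_0 is given by ∂[p,q] = [q] − [p]. For instance
  ∂[3,4] = [4] − [3].
The resulting 7×9 matrix has rank 6, and its Smith normal form has invariant factors (1,1,1,1,1,1).

From H_k ≅ ker(∂_k) / im(∂_{k+1}) we obtain:

  H_0: rank C_0 − rank ∂_1 = 7 − 6 = 1, and the invariant factors of ∂_1 are all 1, so H_0 ≅ Z.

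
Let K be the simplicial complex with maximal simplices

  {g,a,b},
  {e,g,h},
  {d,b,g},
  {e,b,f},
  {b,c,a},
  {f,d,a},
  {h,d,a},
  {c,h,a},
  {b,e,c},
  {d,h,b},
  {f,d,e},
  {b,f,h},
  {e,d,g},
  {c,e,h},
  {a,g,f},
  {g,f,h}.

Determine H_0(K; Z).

We work with the vertex ordering a < b < c < d < e < f < g < h. The simplices of K, each written with vertices in increasing order, are:

  0-simplices (8): a, b, c, d, e, f, g, h
  1-simplices (24): ab, ac, ad, af, ag, ah, bc, bd, be, bf, bg, bh, ce, ch, de, df, dg, dh, ef, eg, eh, fg, fh, gh
  2-simplices (16): abc, abg, ach, adf, adh, afg, bce, bdg, bdh, bef, bfh, ceh, def, deg, egh, fgh

Hence C_0 ≅ Z^8, C_1 ≅ Z^24, C_2 ≅ Z^16.

∂_1: C_1 → C_0 sends each edge [p,q] (with p < q) to q − p.
This gives a 8×24 integer matrix of rank 7; reducing to Smith normal form yields diagonal entries (1,1,1,1,1,1,1).

The boundary map ∂_2: C_2 → C_1 acts by ∂[p,q,r] = [q,r] − [p,r] + [p,q]. For instance
  ∂bdg = dg − bg + bd,
  ∂ach = ch − ah + ac.
The resulting 24×16 matrix has rank 15, and its Smith normal form has invariant factors (1,1,1,1,1,1,1,1,1,1,1,1,1,1,1).

Reading off H_k = ker ∂_k / im ∂_{k+1}:

  H_0: rank C_0 − rank ∂_1 = 8 − 7 = 1, and the invariant factors of ∂_1 are all 1, so H_0 ≅ Z.

H_0 = Z.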